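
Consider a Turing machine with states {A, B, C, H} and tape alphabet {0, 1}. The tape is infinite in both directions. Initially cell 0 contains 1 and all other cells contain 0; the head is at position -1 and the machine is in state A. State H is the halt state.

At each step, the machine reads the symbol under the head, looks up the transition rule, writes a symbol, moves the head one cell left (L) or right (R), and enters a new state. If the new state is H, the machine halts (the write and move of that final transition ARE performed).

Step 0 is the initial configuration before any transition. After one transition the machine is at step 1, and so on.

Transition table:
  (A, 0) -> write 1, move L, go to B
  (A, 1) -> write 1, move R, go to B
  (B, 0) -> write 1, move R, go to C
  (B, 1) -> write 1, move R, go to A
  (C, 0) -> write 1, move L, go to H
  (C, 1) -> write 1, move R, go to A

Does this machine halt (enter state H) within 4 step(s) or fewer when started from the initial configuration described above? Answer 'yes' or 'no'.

Step 1: in state A at pos -1, read 0 -> (A,0)->write 1,move L,goto B. Now: state=B, head=-2, tape[-3..1]=00110 (head:  ^)
Step 2: in state B at pos -2, read 0 -> (B,0)->write 1,move R,goto C. Now: state=C, head=-1, tape[-3..1]=01110 (head:   ^)
Step 3: in state C at pos -1, read 1 -> (C,1)->write 1,move R,goto A. Now: state=A, head=0, tape[-3..1]=01110 (head:    ^)
Step 4: in state A at pos 0, read 1 -> (A,1)->write 1,move R,goto B. Now: state=B, head=1, tape[-3..2]=011100 (head:     ^)
After 4 step(s): state = B (not H) -> not halted within 4 -> no

Answer: no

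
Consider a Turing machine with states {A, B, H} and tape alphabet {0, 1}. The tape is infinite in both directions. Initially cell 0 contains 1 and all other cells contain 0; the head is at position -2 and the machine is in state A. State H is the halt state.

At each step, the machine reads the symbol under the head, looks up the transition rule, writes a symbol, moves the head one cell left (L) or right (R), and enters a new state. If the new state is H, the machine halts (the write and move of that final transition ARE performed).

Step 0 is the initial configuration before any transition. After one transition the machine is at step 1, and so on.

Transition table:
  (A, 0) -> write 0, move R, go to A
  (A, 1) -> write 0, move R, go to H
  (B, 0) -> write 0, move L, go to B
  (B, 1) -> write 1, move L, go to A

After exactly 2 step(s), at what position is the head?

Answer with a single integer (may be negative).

Step 1: in state A at pos -2, read 0 -> (A,0)->write 0,move R,goto A. Now: state=A, head=-1, tape[-3..1]=00010 (head:   ^)
Step 2: in state A at pos -1, read 0 -> (A,0)->write 0,move R,goto A. Now: state=A, head=0, tape[-3..1]=00010 (head:    ^)

Answer: 0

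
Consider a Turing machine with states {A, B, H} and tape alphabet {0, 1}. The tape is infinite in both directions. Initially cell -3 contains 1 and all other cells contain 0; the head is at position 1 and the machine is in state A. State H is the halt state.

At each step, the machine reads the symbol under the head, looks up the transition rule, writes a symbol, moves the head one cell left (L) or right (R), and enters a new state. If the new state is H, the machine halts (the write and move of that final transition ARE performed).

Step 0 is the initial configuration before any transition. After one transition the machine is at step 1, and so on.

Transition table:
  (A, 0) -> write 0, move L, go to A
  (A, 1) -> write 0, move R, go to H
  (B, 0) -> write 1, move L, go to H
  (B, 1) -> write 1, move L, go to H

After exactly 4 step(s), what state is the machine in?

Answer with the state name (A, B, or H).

Answer: A

Derivation:
Step 1: in state A at pos 1, read 0 -> (A,0)->write 0,move L,goto A. Now: state=A, head=0, tape[-4..2]=0100000 (head:     ^)
Step 2: in state A at pos 0, read 0 -> (A,0)->write 0,move L,goto A. Now: state=A, head=-1, tape[-4..2]=0100000 (head:    ^)
Step 3: in state A at pos -1, read 0 -> (A,0)->write 0,move L,goto A. Now: state=A, head=-2, tape[-4..2]=0100000 (head:   ^)
Step 4: in state A at pos -2, read 0 -> (A,0)->write 0,move L,goto A. Now: state=A, head=-3, tape[-4..2]=0100000 (head:  ^)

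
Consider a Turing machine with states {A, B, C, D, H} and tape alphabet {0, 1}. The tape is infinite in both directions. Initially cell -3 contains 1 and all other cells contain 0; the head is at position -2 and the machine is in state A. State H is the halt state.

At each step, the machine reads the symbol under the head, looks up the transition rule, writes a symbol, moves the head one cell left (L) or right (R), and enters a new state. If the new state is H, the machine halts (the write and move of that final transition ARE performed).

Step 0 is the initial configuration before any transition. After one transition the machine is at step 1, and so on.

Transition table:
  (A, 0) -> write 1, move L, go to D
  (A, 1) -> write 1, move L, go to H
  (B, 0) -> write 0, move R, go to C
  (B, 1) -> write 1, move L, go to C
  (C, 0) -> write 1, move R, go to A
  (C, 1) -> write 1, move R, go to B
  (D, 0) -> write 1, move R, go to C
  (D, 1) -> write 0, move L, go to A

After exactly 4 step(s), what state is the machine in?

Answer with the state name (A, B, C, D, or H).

Step 1: in state A at pos -2, read 0 -> (A,0)->write 1,move L,goto D. Now: state=D, head=-3, tape[-4..-1]=0110 (head:  ^)
Step 2: in state D at pos -3, read 1 -> (D,1)->write 0,move L,goto A. Now: state=A, head=-4, tape[-5..-1]=00010 (head:  ^)
Step 3: in state A at pos -4, read 0 -> (A,0)->write 1,move L,goto D. Now: state=D, head=-5, tape[-6..-1]=001010 (head:  ^)
Step 4: in state D at pos -5, read 0 -> (D,0)->write 1,move R,goto C. Now: state=C, head=-4, tape[-6..-1]=011010 (head:   ^)

Answer: C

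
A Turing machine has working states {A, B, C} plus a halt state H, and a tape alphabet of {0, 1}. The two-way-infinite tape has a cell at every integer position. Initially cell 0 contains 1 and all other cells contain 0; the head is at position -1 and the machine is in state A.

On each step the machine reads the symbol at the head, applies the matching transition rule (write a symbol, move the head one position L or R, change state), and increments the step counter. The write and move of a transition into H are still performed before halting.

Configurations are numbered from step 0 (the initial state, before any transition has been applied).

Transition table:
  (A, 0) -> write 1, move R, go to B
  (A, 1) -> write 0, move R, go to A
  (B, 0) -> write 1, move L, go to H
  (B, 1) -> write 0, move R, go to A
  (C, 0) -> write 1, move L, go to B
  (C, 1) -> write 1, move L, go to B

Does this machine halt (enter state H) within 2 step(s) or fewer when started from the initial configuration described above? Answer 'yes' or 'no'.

Step 1: in state A at pos -1, read 0 -> (A,0)->write 1,move R,goto B. Now: state=B, head=0, tape[-2..1]=0110 (head:   ^)
Step 2: in state B at pos 0, read 1 -> (B,1)->write 0,move R,goto A. Now: state=A, head=1, tape[-2..2]=01000 (head:    ^)
After 2 step(s): state = A (not H) -> not halted within 2 -> no

Answer: no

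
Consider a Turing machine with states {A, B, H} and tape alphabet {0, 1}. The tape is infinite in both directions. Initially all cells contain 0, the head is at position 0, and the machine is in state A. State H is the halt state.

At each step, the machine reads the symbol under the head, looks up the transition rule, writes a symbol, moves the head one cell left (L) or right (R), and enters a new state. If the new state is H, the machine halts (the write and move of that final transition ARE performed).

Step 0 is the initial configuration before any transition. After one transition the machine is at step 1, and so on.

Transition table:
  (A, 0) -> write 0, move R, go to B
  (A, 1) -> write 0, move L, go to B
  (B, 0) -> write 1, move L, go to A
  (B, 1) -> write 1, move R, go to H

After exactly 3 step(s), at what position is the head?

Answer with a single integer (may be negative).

Step 1: in state A at pos 0, read 0 -> (A,0)->write 0,move R,goto B. Now: state=B, head=1, tape[-1..2]=0000 (head:   ^)
Step 2: in state B at pos 1, read 0 -> (B,0)->write 1,move L,goto A. Now: state=A, head=0, tape[-1..2]=0010 (head:  ^)
Step 3: in state A at pos 0, read 0 -> (A,0)->write 0,move R,goto B. Now: state=B, head=1, tape[-1..2]=0010 (head:   ^)

Answer: 1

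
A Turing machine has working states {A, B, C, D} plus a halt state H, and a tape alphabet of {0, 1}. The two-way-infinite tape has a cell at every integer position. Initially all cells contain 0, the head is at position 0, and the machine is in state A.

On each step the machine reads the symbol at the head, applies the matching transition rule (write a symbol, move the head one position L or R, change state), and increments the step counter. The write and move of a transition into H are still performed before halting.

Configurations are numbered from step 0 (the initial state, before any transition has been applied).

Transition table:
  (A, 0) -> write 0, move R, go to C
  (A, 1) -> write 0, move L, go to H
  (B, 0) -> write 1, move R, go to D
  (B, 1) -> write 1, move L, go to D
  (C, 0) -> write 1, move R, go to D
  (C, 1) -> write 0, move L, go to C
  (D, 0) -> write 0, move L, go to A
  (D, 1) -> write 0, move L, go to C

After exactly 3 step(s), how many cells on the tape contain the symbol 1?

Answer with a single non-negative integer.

Answer: 1

Derivation:
Step 1: in state A at pos 0, read 0 -> (A,0)->write 0,move R,goto C. Now: state=C, head=1, tape[-1..2]=0000 (head:   ^)
Step 2: in state C at pos 1, read 0 -> (C,0)->write 1,move R,goto D. Now: state=D, head=2, tape[-1..3]=00100 (head:    ^)
Step 3: in state D at pos 2, read 0 -> (D,0)->write 0,move L,goto A. Now: state=A, head=1, tape[-1..3]=00100 (head:   ^)
Cells containing 1 after step 3: {1} -> 1 cell(s)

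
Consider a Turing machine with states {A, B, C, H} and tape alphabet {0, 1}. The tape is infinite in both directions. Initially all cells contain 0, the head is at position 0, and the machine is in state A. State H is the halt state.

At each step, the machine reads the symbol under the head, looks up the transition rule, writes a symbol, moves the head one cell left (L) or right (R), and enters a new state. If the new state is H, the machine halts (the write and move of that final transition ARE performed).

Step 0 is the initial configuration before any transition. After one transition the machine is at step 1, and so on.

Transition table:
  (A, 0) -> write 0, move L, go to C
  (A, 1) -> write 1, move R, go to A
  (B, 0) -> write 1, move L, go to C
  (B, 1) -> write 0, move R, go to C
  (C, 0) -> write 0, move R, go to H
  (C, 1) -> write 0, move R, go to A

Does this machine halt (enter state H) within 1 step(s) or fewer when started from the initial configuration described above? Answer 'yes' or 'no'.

Answer: no

Derivation:
Step 1: in state A at pos 0, read 0 -> (A,0)->write 0,move L,goto C. Now: state=C, head=-1, tape[-2..1]=0000 (head:  ^)
After 1 step(s): state = C (not H) -> not halted within 1 -> no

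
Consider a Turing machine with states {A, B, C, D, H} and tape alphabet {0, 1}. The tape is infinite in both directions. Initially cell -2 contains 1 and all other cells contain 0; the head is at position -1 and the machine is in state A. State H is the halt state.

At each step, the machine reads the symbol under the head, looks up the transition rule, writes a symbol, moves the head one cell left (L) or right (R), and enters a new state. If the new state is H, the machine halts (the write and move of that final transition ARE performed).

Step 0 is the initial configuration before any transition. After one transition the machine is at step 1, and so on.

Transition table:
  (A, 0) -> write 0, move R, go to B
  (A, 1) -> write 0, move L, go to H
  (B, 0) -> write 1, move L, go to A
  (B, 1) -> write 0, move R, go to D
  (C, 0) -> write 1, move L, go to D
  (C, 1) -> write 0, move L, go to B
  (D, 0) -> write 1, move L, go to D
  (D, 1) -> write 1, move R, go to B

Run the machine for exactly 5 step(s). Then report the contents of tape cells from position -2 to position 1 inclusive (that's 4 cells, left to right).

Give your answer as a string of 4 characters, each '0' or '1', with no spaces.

Step 1: in state A at pos -1, read 0 -> (A,0)->write 0,move R,goto B. Now: state=B, head=0, tape[-3..1]=01000 (head:    ^)
Step 2: in state B at pos 0, read 0 -> (B,0)->write 1,move L,goto A. Now: state=A, head=-1, tape[-3..1]=01010 (head:   ^)
Step 3: in state A at pos -1, read 0 -> (A,0)->write 0,move R,goto B. Now: state=B, head=0, tape[-3..1]=01010 (head:    ^)
Step 4: in state B at pos 0, read 1 -> (B,1)->write 0,move R,goto D. Now: state=D, head=1, tape[-3..2]=010000 (head:     ^)
Step 5: in state D at pos 1, read 0 -> (D,0)->write 1,move L,goto D. Now: state=D, head=0, tape[-3..2]=010010 (head:    ^)

Answer: 1001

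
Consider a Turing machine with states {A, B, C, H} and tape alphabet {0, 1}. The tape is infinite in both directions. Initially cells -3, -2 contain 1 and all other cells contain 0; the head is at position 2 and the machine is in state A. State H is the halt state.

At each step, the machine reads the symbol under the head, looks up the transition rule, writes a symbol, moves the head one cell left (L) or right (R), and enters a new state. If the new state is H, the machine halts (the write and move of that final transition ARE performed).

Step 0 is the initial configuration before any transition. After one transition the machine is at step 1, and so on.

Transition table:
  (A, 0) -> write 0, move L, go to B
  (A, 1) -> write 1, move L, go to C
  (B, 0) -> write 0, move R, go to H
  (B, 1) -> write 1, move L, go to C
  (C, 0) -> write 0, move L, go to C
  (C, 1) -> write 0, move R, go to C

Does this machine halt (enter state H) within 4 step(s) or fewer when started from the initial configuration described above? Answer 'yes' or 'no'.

Step 1: in state A at pos 2, read 0 -> (A,0)->write 0,move L,goto B. Now: state=B, head=1, tape[-4..3]=01100000 (head:      ^)
Step 2: in state B at pos 1, read 0 -> (B,0)->write 0,move R,goto H. Now: state=H, head=2, tape[-4..3]=01100000 (head:       ^)
State H reached at step 2; 2 <= 4 -> yes

Answer: yes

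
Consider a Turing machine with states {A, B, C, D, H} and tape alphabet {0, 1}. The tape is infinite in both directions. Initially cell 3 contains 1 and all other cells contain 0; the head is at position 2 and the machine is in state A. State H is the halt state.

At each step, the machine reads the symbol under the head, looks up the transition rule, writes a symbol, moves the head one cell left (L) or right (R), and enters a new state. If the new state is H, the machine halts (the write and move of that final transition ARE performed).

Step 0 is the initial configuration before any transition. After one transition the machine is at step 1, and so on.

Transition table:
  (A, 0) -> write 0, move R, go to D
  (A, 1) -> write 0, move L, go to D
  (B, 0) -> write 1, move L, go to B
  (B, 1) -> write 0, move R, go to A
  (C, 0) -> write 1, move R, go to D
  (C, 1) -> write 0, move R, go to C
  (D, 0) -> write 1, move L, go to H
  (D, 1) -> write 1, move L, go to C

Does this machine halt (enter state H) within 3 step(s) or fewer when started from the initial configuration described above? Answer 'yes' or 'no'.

Answer: no

Derivation:
Step 1: in state A at pos 2, read 0 -> (A,0)->write 0,move R,goto D. Now: state=D, head=3, tape[1..4]=0010 (head:   ^)
Step 2: in state D at pos 3, read 1 -> (D,1)->write 1,move L,goto C. Now: state=C, head=2, tape[1..4]=0010 (head:  ^)
Step 3: in state C at pos 2, read 0 -> (C,0)->write 1,move R,goto D. Now: state=D, head=3, tape[1..4]=0110 (head:   ^)
After 3 step(s): state = D (not H) -> not halted within 3 -> no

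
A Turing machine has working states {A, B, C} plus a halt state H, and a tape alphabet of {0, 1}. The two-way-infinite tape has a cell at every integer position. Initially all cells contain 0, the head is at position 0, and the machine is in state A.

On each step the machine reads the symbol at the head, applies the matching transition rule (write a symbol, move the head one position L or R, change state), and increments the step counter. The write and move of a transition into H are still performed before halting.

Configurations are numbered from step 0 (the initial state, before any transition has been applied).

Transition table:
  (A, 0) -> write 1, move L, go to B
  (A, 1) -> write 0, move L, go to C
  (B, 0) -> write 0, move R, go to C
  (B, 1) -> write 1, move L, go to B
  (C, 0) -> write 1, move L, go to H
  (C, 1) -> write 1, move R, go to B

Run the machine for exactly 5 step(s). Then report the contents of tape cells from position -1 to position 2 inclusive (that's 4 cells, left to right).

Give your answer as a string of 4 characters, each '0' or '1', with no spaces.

Step 1: in state A at pos 0, read 0 -> (A,0)->write 1,move L,goto B. Now: state=B, head=-1, tape[-2..1]=0010 (head:  ^)
Step 2: in state B at pos -1, read 0 -> (B,0)->write 0,move R,goto C. Now: state=C, head=0, tape[-2..1]=0010 (head:   ^)
Step 3: in state C at pos 0, read 1 -> (C,1)->write 1,move R,goto B. Now: state=B, head=1, tape[-2..2]=00100 (head:    ^)
Step 4: in state B at pos 1, read 0 -> (B,0)->write 0,move R,goto C. Now: state=C, head=2, tape[-2..3]=001000 (head:     ^)
Step 5: in state C at pos 2, read 0 -> (C,0)->write 1,move L,goto H. Now: state=H, head=1, tape[-2..3]=001010 (head:    ^)

Answer: 0101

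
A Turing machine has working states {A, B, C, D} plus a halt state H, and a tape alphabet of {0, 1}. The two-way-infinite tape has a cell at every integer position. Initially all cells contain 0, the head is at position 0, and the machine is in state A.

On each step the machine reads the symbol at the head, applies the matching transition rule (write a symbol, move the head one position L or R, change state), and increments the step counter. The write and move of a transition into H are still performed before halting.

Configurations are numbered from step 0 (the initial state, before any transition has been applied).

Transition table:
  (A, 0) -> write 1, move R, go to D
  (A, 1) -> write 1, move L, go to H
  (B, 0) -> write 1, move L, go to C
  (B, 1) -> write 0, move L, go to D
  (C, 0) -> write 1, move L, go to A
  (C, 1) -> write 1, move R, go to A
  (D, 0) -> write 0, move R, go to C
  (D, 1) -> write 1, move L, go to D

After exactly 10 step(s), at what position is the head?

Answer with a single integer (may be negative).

Step 1: in state A at pos 0, read 0 -> (A,0)->write 1,move R,goto D. Now: state=D, head=1, tape[-1..2]=0100 (head:   ^)
Step 2: in state D at pos 1, read 0 -> (D,0)->write 0,move R,goto C. Now: state=C, head=2, tape[-1..3]=01000 (head:    ^)
Step 3: in state C at pos 2, read 0 -> (C,0)->write 1,move L,goto A. Now: state=A, head=1, tape[-1..3]=01010 (head:   ^)
Step 4: in state A at pos 1, read 0 -> (A,0)->write 1,move R,goto D. Now: state=D, head=2, tape[-1..3]=01110 (head:    ^)
Step 5: in state D at pos 2, read 1 -> (D,1)->write 1,move L,goto D. Now: state=D, head=1, tape[-1..3]=01110 (head:   ^)
Step 6: in state D at pos 1, read 1 -> (D,1)->write 1,move L,goto D. Now: state=D, head=0, tape[-1..3]=01110 (head:  ^)
Step 7: in state D at pos 0, read 1 -> (D,1)->write 1,move L,goto D. Now: state=D, head=-1, tape[-2..3]=001110 (head:  ^)
Step 8: in state D at pos -1, read 0 -> (D,0)->write 0,move R,goto C. Now: state=C, head=0, tape[-2..3]=001110 (head:   ^)
Step 9: in state C at pos 0, read 1 -> (C,1)->write 1,move R,goto A. Now: state=A, head=1, tape[-2..3]=001110 (head:    ^)
Step 10: in state A at pos 1, read 1 -> (A,1)->write 1,move L,goto H. Now: state=H, head=0, tape[-2..3]=001110 (head:   ^)

Answer: 0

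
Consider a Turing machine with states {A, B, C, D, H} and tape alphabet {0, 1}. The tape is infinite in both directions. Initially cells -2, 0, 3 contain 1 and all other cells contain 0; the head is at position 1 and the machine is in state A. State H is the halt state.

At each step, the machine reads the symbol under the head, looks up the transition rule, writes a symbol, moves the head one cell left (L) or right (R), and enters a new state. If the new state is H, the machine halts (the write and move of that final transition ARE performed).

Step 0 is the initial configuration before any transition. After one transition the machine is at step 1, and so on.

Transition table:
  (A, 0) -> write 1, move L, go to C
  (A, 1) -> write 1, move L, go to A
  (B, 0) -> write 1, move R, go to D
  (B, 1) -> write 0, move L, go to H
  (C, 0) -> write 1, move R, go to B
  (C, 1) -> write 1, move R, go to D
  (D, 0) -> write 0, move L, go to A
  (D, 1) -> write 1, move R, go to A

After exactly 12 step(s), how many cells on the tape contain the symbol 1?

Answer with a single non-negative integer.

Answer: 6

Derivation:
Step 1: in state A at pos 1, read 0 -> (A,0)->write 1,move L,goto C. Now: state=C, head=0, tape[-3..4]=01011010 (head:    ^)
Step 2: in state C at pos 0, read 1 -> (C,1)->write 1,move R,goto D. Now: state=D, head=1, tape[-3..4]=01011010 (head:     ^)
Step 3: in state D at pos 1, read 1 -> (D,1)->write 1,move R,goto A. Now: state=A, head=2, tape[-3..4]=01011010 (head:      ^)
Step 4: in state A at pos 2, read 0 -> (A,0)->write 1,move L,goto C. Now: state=C, head=1, tape[-3..4]=01011110 (head:     ^)
Step 5: in state C at pos 1, read 1 -> (C,1)->write 1,move R,goto D. Now: state=D, head=2, tape[-3..4]=01011110 (head:      ^)
Step 6: in state D at pos 2, read 1 -> (D,1)->write 1,move R,goto A. Now: state=A, head=3, tape[-3..4]=01011110 (head:       ^)
Step 7: in state A at pos 3, read 1 -> (A,1)->write 1,move L,goto A. Now: state=A, head=2, tape[-3..4]=01011110 (head:      ^)
Step 8: in state A at pos 2, read 1 -> (A,1)->write 1,move L,goto A. Now: state=A, head=1, tape[-3..4]=01011110 (head:     ^)
Step 9: in state A at pos 1, read 1 -> (A,1)->write 1,move L,goto A. Now: state=A, head=0, tape[-3..4]=01011110 (head:    ^)
Step 10: in state A at pos 0, read 1 -> (A,1)->write 1,move L,goto A. Now: state=A, head=-1, tape[-3..4]=01011110 (head:   ^)
Step 11: in state A at pos -1, read 0 -> (A,0)->write 1,move L,goto C. Now: state=C, head=-2, tape[-3..4]=01111110 (head:  ^)
Step 12: in state C at pos -2, read 1 -> (C,1)->write 1,move R,goto D. Now: state=D, head=-1, tape[-3..4]=01111110 (head:   ^)
Cells containing 1 after step 12: {-2, -1, 0, 1, 2, 3} -> 6 cell(s)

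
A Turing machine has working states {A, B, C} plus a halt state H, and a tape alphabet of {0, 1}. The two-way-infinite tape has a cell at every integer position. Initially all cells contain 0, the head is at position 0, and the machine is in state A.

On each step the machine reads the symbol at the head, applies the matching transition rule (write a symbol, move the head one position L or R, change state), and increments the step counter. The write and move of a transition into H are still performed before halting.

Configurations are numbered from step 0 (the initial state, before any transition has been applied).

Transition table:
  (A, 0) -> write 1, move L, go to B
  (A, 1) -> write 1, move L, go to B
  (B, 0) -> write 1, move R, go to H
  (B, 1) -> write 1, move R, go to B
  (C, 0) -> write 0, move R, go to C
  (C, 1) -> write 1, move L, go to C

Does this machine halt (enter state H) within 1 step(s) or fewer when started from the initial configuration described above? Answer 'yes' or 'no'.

Step 1: in state A at pos 0, read 0 -> (A,0)->write 1,move L,goto B. Now: state=B, head=-1, tape[-2..1]=0010 (head:  ^)
After 1 step(s): state = B (not H) -> not halted within 1 -> no

Answer: no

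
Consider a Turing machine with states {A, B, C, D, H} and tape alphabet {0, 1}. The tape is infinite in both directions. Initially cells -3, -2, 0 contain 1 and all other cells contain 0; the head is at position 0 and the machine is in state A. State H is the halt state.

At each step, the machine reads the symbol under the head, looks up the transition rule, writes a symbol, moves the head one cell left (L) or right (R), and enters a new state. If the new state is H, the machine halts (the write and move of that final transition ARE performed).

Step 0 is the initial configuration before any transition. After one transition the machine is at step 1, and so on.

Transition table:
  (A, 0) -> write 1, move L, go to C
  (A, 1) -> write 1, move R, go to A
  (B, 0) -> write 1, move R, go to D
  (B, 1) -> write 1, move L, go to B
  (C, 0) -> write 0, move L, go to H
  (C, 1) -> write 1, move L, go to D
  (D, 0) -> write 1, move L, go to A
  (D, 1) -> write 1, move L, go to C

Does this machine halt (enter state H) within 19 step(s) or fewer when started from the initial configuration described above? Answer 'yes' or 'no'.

Step 1: in state A at pos 0, read 1 -> (A,1)->write 1,move R,goto A. Now: state=A, head=1, tape[-4..2]=0110100 (head:      ^)
Step 2: in state A at pos 1, read 0 -> (A,0)->write 1,move L,goto C. Now: state=C, head=0, tape[-4..2]=0110110 (head:     ^)
Step 3: in state C at pos 0, read 1 -> (C,1)->write 1,move L,goto D. Now: state=D, head=-1, tape[-4..2]=0110110 (head:    ^)
Step 4: in state D at pos -1, read 0 -> (D,0)->write 1,move L,goto A. Now: state=A, head=-2, tape[-4..2]=0111110 (head:   ^)
Step 5: in state A at pos -2, read 1 -> (A,1)->write 1,move R,goto A. Now: state=A, head=-1, tape[-4..2]=0111110 (head:    ^)
Step 6: in state A at pos -1, read 1 -> (A,1)->write 1,move R,goto A. Now: state=A, head=0, tape[-4..2]=0111110 (head:     ^)
Step 7: in state A at pos 0, read 1 -> (A,1)->write 1,move R,goto A. Now: state=A, head=1, tape[-4..2]=0111110 (head:      ^)
Step 8: in state A at pos 1, read 1 -> (A,1)->write 1,move R,goto A. Now: state=A, head=2, tape[-4..3]=01111100 (head:       ^)
Step 9: in state A at pos 2, read 0 -> (A,0)->write 1,move L,goto C. Now: state=C, head=1, tape[-4..3]=01111110 (head:      ^)
Step 10: in state C at pos 1, read 1 -> (C,1)->write 1,move L,goto D. Now: state=D, head=0, tape[-4..3]=01111110 (head:     ^)
Step 11: in state D at pos 0, read 1 -> (D,1)->write 1,move L,goto C. Now: state=C, head=-1, tape[-4..3]=01111110 (head:    ^)
Step 12: in state C at pos -1, read 1 -> (C,1)->write 1,move L,goto D. Now: state=D, head=-2, tape[-4..3]=01111110 (head:   ^)
Step 13: in state D at pos -2, read 1 -> (D,1)->write 1,move L,goto C. Now: state=C, head=-3, tape[-4..3]=01111110 (head:  ^)
Step 14: in state C at pos -3, read 1 -> (C,1)->write 1,move L,goto D. Now: state=D, head=-4, tape[-5..3]=001111110 (head:  ^)
Step 15: in state D at pos -4, read 0 -> (D,0)->write 1,move L,goto A. Now: state=A, head=-5, tape[-6..3]=0011111110 (head:  ^)
Step 16: in state A at pos -5, read 0 -> (A,0)->write 1,move L,goto C. Now: state=C, head=-6, tape[-7..3]=00111111110 (head:  ^)
Step 17: in state C at pos -6, read 0 -> (C,0)->write 0,move L,goto H. Now: state=H, head=-7, tape[-8..3]=000111111110 (head:  ^)
State H reached at step 17; 17 <= 19 -> yes

Answer: yes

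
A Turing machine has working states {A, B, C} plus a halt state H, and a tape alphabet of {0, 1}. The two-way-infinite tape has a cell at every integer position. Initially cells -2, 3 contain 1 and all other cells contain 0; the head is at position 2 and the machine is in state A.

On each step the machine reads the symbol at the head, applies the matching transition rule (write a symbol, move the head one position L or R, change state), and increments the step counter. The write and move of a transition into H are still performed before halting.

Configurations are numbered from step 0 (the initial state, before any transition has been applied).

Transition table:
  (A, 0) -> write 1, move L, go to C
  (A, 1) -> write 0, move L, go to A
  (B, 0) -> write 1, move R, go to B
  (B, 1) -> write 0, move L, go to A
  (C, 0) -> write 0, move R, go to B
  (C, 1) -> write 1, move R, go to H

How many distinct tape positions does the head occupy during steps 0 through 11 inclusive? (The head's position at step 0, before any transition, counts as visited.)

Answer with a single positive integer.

Answer: 5

Derivation:
Step 1: in state A at pos 2, read 0 -> (A,0)->write 1,move L,goto C. Now: state=C, head=1, tape[-3..4]=01000110 (head:     ^)
Step 2: in state C at pos 1, read 0 -> (C,0)->write 0,move R,goto B. Now: state=B, head=2, tape[-3..4]=01000110 (head:      ^)
Step 3: in state B at pos 2, read 1 -> (B,1)->write 0,move L,goto A. Now: state=A, head=1, tape[-3..4]=01000010 (head:     ^)
Step 4: in state A at pos 1, read 0 -> (A,0)->write 1,move L,goto C. Now: state=C, head=0, tape[-3..4]=01001010 (head:    ^)
Step 5: in state C at pos 0, read 0 -> (C,0)->write 0,move R,goto B. Now: state=B, head=1, tape[-3..4]=01001010 (head:     ^)
Step 6: in state B at pos 1, read 1 -> (B,1)->write 0,move L,goto A. Now: state=A, head=0, tape[-3..4]=01000010 (head:    ^)
Step 7: in state A at pos 0, read 0 -> (A,0)->write 1,move L,goto C. Now: state=C, head=-1, tape[-3..4]=01010010 (head:   ^)
Step 8: in state C at pos -1, read 0 -> (C,0)->write 0,move R,goto B. Now: state=B, head=0, tape[-3..4]=01010010 (head:    ^)
Step 9: in state B at pos 0, read 1 -> (B,1)->write 0,move L,goto A. Now: state=A, head=-1, tape[-3..4]=01000010 (head:   ^)
Step 10: in state A at pos -1, read 0 -> (A,0)->write 1,move L,goto C. Now: state=C, head=-2, tape[-3..4]=01100010 (head:  ^)
Step 11: in state C at pos -2, read 1 -> (C,1)->write 1,move R,goto H. Now: state=H, head=-1, tape[-3..4]=01100010 (head:   ^)
Head positions at steps 0..11: starting at 2, distinct positions visited = {-2, -1, 0, 1, 2} -> 5 position(s)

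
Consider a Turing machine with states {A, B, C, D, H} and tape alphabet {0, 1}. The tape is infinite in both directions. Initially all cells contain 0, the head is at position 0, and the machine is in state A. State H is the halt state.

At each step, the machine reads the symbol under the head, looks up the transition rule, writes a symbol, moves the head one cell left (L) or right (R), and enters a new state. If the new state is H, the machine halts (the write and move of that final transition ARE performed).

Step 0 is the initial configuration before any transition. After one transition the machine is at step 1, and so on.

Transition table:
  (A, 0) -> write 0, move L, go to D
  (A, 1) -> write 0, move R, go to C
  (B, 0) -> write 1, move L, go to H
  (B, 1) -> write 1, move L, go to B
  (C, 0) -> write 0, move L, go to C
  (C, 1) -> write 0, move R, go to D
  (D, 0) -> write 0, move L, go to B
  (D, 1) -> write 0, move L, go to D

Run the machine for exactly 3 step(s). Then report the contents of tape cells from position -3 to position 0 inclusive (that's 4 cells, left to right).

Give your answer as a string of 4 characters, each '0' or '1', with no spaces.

Answer: 0100

Derivation:
Step 1: in state A at pos 0, read 0 -> (A,0)->write 0,move L,goto D. Now: state=D, head=-1, tape[-2..1]=0000 (head:  ^)
Step 2: in state D at pos -1, read 0 -> (D,0)->write 0,move L,goto B. Now: state=B, head=-2, tape[-3..1]=00000 (head:  ^)
Step 3: in state B at pos -2, read 0 -> (B,0)->write 1,move L,goto H. Now: state=H, head=-3, tape[-4..1]=001000 (head:  ^)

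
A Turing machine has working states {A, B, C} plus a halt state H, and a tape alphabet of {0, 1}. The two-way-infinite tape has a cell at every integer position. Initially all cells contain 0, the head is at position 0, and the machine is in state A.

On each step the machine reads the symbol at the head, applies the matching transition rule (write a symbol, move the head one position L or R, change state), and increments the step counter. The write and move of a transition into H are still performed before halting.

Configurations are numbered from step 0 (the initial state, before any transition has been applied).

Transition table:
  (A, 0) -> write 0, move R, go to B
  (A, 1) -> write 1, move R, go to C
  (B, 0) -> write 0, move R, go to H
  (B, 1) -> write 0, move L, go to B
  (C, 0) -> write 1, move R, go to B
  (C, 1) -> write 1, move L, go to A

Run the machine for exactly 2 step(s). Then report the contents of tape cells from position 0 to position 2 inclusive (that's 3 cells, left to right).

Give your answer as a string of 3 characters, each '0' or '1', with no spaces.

Answer: 000

Derivation:
Step 1: in state A at pos 0, read 0 -> (A,0)->write 0,move R,goto B. Now: state=B, head=1, tape[-1..2]=0000 (head:   ^)
Step 2: in state B at pos 1, read 0 -> (B,0)->write 0,move R,goto H. Now: state=H, head=2, tape[-1..3]=00000 (head:    ^)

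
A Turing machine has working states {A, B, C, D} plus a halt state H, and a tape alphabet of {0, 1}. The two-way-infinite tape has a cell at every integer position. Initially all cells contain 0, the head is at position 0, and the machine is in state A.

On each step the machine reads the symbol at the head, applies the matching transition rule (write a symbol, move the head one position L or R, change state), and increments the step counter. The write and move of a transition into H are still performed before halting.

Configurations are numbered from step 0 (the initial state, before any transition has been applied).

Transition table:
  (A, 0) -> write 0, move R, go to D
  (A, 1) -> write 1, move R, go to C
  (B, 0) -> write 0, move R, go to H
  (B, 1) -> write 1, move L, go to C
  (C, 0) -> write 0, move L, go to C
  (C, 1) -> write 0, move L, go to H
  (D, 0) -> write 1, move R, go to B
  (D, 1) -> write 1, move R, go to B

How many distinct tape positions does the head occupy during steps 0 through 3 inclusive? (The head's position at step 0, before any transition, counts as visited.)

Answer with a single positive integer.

Answer: 4

Derivation:
Step 1: in state A at pos 0, read 0 -> (A,0)->write 0,move R,goto D. Now: state=D, head=1, tape[-1..2]=0000 (head:   ^)
Step 2: in state D at pos 1, read 0 -> (D,0)->write 1,move R,goto B. Now: state=B, head=2, tape[-1..3]=00100 (head:    ^)
Step 3: in state B at pos 2, read 0 -> (B,0)->write 0,move R,goto H. Now: state=H, head=3, tape[-1..4]=001000 (head:     ^)
Head positions at steps 0..3: starting at 0, distinct positions visited = {0, 1, 2, 3} -> 4 position(s)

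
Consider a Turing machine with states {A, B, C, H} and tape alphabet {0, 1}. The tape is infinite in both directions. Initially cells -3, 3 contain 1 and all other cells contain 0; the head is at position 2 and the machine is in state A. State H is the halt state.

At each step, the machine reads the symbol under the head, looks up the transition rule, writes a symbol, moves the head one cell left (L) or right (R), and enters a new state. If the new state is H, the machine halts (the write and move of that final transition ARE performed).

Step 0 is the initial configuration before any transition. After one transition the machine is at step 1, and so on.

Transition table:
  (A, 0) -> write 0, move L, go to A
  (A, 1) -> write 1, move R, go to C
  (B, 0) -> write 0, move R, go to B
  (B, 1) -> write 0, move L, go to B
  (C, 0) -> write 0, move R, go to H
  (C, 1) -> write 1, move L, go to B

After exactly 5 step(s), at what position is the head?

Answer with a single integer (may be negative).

Answer: -3

Derivation:
Step 1: in state A at pos 2, read 0 -> (A,0)->write 0,move L,goto A. Now: state=A, head=1, tape[-4..4]=010000010 (head:      ^)
Step 2: in state A at pos 1, read 0 -> (A,0)->write 0,move L,goto A. Now: state=A, head=0, tape[-4..4]=010000010 (head:     ^)
Step 3: in state A at pos 0, read 0 -> (A,0)->write 0,move L,goto A. Now: state=A, head=-1, tape[-4..4]=010000010 (head:    ^)
Step 4: in state A at pos -1, read 0 -> (A,0)->write 0,move L,goto A. Now: state=A, head=-2, tape[-4..4]=010000010 (head:   ^)
Step 5: in state A at pos -2, read 0 -> (A,0)->write 0,move L,goto A. Now: state=A, head=-3, tape[-4..4]=010000010 (head:  ^)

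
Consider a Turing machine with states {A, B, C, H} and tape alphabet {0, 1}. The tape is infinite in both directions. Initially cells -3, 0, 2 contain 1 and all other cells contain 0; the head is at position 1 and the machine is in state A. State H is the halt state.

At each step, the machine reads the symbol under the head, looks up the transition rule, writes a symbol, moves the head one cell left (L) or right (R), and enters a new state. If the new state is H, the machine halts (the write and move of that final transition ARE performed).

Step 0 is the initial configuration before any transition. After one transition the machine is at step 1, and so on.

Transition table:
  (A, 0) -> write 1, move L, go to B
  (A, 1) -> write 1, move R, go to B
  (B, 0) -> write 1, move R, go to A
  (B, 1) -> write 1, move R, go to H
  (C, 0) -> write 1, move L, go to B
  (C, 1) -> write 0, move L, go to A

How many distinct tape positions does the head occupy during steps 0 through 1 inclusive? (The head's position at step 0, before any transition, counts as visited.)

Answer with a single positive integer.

Answer: 2

Derivation:
Step 1: in state A at pos 1, read 0 -> (A,0)->write 1,move L,goto B. Now: state=B, head=0, tape[-4..3]=01001110 (head:     ^)
Head positions at steps 0..1: starting at 1, distinct positions visited = {0, 1} -> 2 position(s)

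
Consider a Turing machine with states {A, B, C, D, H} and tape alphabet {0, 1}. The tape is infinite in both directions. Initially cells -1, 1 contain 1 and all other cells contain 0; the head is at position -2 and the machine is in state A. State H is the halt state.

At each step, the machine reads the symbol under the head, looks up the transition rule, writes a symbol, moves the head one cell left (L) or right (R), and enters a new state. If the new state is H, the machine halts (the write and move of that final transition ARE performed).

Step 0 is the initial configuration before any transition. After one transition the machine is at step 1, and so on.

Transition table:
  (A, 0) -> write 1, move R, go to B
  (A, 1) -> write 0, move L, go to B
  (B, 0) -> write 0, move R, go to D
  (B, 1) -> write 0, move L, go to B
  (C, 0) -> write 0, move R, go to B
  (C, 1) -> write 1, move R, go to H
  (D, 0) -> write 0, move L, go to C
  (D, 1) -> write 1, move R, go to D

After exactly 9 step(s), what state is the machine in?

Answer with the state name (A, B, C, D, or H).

Step 1: in state A at pos -2, read 0 -> (A,0)->write 1,move R,goto B. Now: state=B, head=-1, tape[-3..2]=011010 (head:   ^)
Step 2: in state B at pos -1, read 1 -> (B,1)->write 0,move L,goto B. Now: state=B, head=-2, tape[-3..2]=010010 (head:  ^)
Step 3: in state B at pos -2, read 1 -> (B,1)->write 0,move L,goto B. Now: state=B, head=-3, tape[-4..2]=0000010 (head:  ^)
Step 4: in state B at pos -3, read 0 -> (B,0)->write 0,move R,goto D. Now: state=D, head=-2, tape[-4..2]=0000010 (head:   ^)
Step 5: in state D at pos -2, read 0 -> (D,0)->write 0,move L,goto C. Now: state=C, head=-3, tape[-4..2]=0000010 (head:  ^)
Step 6: in state C at pos -3, read 0 -> (C,0)->write 0,move R,goto B. Now: state=B, head=-2, tape[-4..2]=0000010 (head:   ^)
Step 7: in state B at pos -2, read 0 -> (B,0)->write 0,move R,goto D. Now: state=D, head=-1, tape[-4..2]=0000010 (head:    ^)
Step 8: in state D at pos -1, read 0 -> (D,0)->write 0,move L,goto C. Now: state=C, head=-2, tape[-4..2]=0000010 (head:   ^)
Step 9: in state C at pos -2, read 0 -> (C,0)->write 0,move R,goto B. Now: state=B, head=-1, tape[-4..2]=0000010 (head:    ^)

Answer: B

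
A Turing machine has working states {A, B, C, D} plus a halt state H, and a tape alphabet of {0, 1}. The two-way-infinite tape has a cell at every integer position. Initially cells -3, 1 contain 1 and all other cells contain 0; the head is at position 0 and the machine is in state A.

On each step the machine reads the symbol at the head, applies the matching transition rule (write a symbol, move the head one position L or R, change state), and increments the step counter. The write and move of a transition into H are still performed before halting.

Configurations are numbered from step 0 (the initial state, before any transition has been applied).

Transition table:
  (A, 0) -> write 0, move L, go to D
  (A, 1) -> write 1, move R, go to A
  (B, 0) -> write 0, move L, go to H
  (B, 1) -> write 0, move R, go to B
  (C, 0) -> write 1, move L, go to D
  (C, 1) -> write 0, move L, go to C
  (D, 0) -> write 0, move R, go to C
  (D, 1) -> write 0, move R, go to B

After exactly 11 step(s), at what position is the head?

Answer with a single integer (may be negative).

Step 1: in state A at pos 0, read 0 -> (A,0)->write 0,move L,goto D. Now: state=D, head=-1, tape[-4..2]=0100010 (head:    ^)
Step 2: in state D at pos -1, read 0 -> (D,0)->write 0,move R,goto C. Now: state=C, head=0, tape[-4..2]=0100010 (head:     ^)
Step 3: in state C at pos 0, read 0 -> (C,0)->write 1,move L,goto D. Now: state=D, head=-1, tape[-4..2]=0100110 (head:    ^)
Step 4: in state D at pos -1, read 0 -> (D,0)->write 0,move R,goto C. Now: state=C, head=0, tape[-4..2]=0100110 (head:     ^)
Step 5: in state C at pos 0, read 1 -> (C,1)->write 0,move L,goto C. Now: state=C, head=-1, tape[-4..2]=0100010 (head:    ^)
Step 6: in state C at pos -1, read 0 -> (C,0)->write 1,move L,goto D. Now: state=D, head=-2, tape[-4..2]=0101010 (head:   ^)
Step 7: in state D at pos -2, read 0 -> (D,0)->write 0,move R,goto C. Now: state=C, head=-1, tape[-4..2]=0101010 (head:    ^)
Step 8: in state C at pos -1, read 1 -> (C,1)->write 0,move L,goto C. Now: state=C, head=-2, tape[-4..2]=0100010 (head:   ^)
Step 9: in state C at pos -2, read 0 -> (C,0)->write 1,move L,goto D. Now: state=D, head=-3, tape[-4..2]=0110010 (head:  ^)
Step 10: in state D at pos -3, read 1 -> (D,1)->write 0,move R,goto B. Now: state=B, head=-2, tape[-4..2]=0010010 (head:   ^)
Step 11: in state B at pos -2, read 1 -> (B,1)->write 0,move R,goto B. Now: state=B, head=-1, tape[-4..2]=0000010 (head:    ^)

Answer: -1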